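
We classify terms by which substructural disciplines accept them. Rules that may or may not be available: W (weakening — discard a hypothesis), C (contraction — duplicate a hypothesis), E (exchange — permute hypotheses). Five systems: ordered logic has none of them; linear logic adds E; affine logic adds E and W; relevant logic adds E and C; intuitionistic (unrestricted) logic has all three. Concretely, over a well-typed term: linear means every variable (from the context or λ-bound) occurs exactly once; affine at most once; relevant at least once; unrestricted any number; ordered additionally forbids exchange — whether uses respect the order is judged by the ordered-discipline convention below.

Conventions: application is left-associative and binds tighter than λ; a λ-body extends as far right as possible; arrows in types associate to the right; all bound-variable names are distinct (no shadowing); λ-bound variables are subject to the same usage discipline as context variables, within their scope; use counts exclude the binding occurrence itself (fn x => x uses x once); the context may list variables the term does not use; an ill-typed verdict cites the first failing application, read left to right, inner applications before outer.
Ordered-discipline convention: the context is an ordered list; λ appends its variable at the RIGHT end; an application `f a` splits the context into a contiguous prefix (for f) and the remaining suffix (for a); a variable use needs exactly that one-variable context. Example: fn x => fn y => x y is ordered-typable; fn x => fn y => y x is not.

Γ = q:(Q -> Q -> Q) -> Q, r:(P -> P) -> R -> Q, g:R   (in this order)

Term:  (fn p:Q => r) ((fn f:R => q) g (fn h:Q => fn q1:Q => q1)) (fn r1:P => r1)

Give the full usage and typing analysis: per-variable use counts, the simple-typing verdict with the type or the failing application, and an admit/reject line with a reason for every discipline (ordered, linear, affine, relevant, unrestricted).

use counts: q: 1×, r: 1×, g: 1×, p (bound): 0×, f (bound): 0×, h (bound): 0×, q1 (bound): 1×, r1 (bound): 1×
left-to-right use order: r, q, g, q1, r1
typing: ✓ — R -> Q
ordered: ✗ — p, f, h never used (weakening)
linear: ✗ — p, f, h never used (weakening)
affine: ✓ — none of q, r, g, p, f, h, q1, r1 used more than once
relevant: ✗ — p, f, h never used (weakening)
unrestricted: ✓ — simply typable at R -> Q; W, C, E all held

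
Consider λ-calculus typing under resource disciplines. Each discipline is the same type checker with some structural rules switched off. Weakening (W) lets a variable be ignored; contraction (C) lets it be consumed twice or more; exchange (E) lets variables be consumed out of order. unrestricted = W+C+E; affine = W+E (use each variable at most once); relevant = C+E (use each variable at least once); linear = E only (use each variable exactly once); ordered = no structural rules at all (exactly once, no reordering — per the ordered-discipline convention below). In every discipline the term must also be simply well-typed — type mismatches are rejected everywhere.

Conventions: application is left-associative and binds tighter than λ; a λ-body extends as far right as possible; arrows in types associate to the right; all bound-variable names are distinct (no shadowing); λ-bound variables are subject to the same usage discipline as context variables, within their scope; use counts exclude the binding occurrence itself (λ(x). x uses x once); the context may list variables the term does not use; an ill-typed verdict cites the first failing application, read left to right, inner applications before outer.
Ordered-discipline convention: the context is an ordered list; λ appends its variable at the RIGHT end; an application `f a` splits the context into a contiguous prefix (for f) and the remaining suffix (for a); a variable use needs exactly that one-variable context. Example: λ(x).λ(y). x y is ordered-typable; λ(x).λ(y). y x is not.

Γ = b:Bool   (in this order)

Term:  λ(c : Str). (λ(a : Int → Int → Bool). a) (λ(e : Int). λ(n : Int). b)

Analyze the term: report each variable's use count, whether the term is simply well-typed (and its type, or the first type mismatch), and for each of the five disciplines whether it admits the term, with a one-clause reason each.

use counts: b: 1×; c (λ-bound): 0×; a (λ-bound): 1×; e (λ-bound): 0×; n (λ-bound): 0×
uses in reading order: a, b
typing: ✓ — Str → Int → Int → Bool
ordered: ✗ — c, e, n never used (weakening)
linear: ✗ — c, e, n never used (weakening)
affine: ✓ — at most one use each (b, c, a, e, n)
relevant: ✗ — c, e, n never used (weakening)
unrestricted: ✓ — typability at Str → Int → Int → Bool is all that's needed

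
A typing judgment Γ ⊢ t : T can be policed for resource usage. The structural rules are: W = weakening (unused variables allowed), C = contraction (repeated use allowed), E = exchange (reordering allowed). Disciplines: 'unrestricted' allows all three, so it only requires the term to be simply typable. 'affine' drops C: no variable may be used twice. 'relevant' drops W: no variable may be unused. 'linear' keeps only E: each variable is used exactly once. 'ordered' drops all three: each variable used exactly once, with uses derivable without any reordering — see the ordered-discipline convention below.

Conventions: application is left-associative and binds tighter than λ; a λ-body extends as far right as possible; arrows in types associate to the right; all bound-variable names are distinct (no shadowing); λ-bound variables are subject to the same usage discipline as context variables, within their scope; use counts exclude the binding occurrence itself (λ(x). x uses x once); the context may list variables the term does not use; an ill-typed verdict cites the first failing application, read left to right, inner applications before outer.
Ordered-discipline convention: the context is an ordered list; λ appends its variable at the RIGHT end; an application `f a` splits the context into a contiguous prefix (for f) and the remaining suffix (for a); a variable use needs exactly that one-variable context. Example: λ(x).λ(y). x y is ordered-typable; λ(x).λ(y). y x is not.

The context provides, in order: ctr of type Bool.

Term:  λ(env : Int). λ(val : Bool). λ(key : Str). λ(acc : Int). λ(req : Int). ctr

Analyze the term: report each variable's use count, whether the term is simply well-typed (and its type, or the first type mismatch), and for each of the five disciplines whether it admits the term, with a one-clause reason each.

variable uses: ctr ×1, env (bound) ×0, val (bound) ×0, key (bound) ×0, acc (bound) ×0, req (bound) ×0
uses in reading order: ctr
typing: well-typed at Int -> Bool -> Str -> Int -> Int -> Bool
ordered: ✗ — needs weakening: env, val, key, acc, req unused
linear: ✗ — needs weakening: env, val, key, acc, req unused
affine: ✓ — at most one use each (ctr, env, val, key, acc, req)
relevant: ✗ — needs weakening: env, val, key, acc, req unused
unrestricted: ✓ — well-typed at Int -> Bool -> Str -> Int -> Int -> Bool; no restrictions here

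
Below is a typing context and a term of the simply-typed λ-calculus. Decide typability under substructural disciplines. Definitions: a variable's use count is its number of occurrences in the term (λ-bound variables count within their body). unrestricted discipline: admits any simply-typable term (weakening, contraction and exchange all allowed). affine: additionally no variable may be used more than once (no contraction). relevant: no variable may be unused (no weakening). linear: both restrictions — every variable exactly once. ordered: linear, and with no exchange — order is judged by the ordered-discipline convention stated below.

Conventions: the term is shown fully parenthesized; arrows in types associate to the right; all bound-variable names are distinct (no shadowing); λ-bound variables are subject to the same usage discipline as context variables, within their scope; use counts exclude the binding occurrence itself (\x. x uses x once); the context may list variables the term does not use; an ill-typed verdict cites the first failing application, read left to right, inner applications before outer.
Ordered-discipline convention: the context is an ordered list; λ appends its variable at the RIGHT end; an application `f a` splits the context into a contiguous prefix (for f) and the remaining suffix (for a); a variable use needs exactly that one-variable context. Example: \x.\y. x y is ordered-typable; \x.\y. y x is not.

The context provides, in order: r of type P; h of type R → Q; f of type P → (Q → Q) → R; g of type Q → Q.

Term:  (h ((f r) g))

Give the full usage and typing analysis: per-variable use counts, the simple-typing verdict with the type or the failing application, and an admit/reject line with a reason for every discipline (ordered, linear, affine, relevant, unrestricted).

counts: r=1; h=1; f=1; g=1
left-to-right use order: h, f, r, g
typing: the term checks, with type Q
ordered: ✗, no contiguous prefix/suffix split fits h, f, r, g
linear: ✓, r, h, f, g: one use apiece
affine: ✓, r, h, f, g: no repeats, contraction unneeded
relevant: ✓, every one of r, h, f, g appears
unrestricted: ✓, type-checks (Q) and nothing is barred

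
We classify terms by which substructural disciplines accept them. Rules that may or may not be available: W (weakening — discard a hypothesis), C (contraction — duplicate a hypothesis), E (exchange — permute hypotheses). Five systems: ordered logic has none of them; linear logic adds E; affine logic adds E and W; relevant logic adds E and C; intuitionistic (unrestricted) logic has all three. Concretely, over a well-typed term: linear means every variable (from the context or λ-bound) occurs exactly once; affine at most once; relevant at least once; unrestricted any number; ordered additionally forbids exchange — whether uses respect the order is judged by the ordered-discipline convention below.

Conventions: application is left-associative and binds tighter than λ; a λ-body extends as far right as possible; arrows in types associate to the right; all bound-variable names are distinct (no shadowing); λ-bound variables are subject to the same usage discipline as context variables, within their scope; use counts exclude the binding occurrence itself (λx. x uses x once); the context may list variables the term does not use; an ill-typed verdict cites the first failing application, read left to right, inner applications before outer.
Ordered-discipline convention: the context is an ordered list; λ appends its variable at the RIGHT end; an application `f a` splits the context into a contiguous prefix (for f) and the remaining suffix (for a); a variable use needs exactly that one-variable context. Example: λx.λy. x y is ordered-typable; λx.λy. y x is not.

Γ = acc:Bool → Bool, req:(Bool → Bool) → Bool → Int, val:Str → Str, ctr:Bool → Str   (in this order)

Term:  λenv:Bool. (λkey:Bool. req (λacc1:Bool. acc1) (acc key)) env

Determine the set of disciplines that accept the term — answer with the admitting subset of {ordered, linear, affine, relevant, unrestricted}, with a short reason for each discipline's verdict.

admitting disciplines: affine, unrestricted
variable uses: acc: 1×; req: 1×; val: 0×; ctr: 0×; env (λ-bound): 1×; key (λ-bound): 1×; acc1 (λ-bound): 1×
left-to-right use order: req, acc1, acc, key, env
typing: the term checks, with type Bool → Int
ordered ✗ (val, ctr left unused)
linear ✗ (val, ctr left unused)
affine ✓ (no duplicate uses among acc, req, val, ctr, env, key, acc1)
relevant ✗ (val, ctr left unused)
unrestricted ✓ (well-typed at Bool → Int; no restrictions here)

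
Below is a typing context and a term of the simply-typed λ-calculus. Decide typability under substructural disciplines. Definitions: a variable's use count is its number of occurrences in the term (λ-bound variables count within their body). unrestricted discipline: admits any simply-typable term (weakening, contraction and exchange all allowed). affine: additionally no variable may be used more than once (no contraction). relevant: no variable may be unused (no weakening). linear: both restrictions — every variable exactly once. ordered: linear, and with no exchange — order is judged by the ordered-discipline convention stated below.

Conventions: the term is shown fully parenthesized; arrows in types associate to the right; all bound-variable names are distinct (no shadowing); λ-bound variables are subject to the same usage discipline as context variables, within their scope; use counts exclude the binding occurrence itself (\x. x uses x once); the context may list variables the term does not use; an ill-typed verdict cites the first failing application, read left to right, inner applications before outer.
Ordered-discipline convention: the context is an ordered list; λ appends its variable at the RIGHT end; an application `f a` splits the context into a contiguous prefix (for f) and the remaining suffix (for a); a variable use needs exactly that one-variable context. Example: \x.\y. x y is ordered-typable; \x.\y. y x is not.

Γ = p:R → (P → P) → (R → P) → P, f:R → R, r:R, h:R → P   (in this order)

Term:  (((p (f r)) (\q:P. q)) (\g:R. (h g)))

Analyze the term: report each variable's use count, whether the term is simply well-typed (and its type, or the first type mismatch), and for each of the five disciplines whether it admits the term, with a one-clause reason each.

variable uses: p ×1; f ×1; r ×1; h ×1; q (bound) ×1; g (bound) ×1
use order (left to right): p, f, r, q, h, g
typing: well-typed at P
ordered: ✓ — one use each (p, f, r, h, q, g); ordered split holds
linear: ✓ — exactly-once usage across p, f, r, h, q, g
affine: ✓ — p, f, r, h, q, g: no repeats, contraction unneeded
relevant: ✓ — at least one use each (p, f, r, h, q, g)
unrestricted: ✓ — type-checks (P) and nothing is barred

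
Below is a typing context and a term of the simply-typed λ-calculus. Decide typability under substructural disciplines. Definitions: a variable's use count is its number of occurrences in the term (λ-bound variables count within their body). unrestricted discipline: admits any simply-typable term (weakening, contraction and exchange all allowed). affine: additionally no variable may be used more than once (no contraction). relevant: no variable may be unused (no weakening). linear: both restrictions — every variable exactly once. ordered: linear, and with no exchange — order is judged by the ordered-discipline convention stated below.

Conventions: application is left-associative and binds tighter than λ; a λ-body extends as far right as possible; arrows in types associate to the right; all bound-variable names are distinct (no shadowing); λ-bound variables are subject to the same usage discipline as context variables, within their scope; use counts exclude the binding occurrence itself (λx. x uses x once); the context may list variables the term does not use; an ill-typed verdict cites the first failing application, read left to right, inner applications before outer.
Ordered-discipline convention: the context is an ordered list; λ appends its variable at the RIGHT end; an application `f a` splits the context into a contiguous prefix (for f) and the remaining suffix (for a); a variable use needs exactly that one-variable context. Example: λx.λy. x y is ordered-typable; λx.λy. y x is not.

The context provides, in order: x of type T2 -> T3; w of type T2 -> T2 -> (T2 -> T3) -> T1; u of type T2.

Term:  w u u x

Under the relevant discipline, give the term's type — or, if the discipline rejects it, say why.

term : T1
counts: x: 1, w: 1, u: 2
uses in reading order: w, u, u, x
typing: ✓ — T1
summary: ordered ✗ · linear ✗ · affine ✗ · relevant ✓ · unrestricted ✓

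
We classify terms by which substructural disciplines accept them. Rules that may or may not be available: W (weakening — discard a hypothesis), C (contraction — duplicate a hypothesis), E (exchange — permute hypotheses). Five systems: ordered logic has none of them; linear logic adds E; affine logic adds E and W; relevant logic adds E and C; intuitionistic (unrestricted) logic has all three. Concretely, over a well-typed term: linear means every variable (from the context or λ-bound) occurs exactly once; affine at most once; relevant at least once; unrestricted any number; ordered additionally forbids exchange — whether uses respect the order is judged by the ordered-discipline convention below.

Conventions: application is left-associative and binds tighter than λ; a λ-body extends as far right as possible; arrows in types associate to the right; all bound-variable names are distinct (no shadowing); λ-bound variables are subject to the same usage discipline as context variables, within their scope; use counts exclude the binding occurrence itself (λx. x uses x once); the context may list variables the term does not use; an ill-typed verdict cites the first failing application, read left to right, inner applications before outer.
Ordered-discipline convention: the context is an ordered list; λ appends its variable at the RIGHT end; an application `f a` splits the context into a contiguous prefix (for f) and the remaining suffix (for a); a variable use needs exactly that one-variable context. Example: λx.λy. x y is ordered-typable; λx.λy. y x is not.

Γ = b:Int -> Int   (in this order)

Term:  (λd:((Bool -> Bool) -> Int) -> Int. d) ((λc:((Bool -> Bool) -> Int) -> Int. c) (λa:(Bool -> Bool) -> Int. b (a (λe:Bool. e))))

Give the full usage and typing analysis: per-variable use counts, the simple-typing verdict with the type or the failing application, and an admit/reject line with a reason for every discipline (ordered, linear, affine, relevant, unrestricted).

usage: b ×1, d [bound] ×1, c [bound] ×1, a [bound] ×1, e [bound] ×1
order of uses: d, c, b, a, e
typing: well-typed — term : ((Bool -> Bool) -> Int) -> Int
ordered: ✓, single-use (b, d, c, a, e), ordered derivation ok
linear: ✓, exactly-once usage across b, d, c, a, e
affine: ✓, b, d, c, a, e: no repeats, contraction unneeded
relevant: ✓, b, d, c, a, e: all used, weakening unneeded
unrestricted: ✓, typability at ((Bool -> Bool) -> Int) -> Int is all that's needed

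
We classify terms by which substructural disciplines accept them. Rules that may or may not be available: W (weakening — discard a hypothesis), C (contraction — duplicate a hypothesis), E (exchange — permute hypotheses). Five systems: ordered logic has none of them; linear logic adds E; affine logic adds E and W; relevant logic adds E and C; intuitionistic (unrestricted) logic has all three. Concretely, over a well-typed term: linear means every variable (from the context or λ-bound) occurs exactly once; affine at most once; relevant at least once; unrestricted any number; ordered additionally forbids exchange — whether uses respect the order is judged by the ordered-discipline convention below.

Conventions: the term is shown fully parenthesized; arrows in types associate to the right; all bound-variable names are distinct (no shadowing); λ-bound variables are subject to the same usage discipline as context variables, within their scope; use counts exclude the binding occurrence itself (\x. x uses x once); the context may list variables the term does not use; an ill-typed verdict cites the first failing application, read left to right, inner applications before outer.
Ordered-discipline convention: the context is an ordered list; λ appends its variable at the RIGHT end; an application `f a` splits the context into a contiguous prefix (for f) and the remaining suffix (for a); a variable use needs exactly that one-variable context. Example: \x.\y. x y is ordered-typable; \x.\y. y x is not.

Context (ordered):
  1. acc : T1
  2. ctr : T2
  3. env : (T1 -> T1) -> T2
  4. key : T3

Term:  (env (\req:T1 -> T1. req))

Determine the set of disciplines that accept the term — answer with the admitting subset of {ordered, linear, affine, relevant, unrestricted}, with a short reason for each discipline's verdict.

admitting disciplines: none
counts: acc: 0×; ctr: 0×; env: 1×; key: 0×; req (λ-bound): 1×
order of uses: env, req
typing: ill-typed: argument of type (T1 -> T1) -> T1 -> T1 where T1 -> T1 is required
ordered: ✗ — not simply typable
linear: ✗ — fails simple typing
affine: ✗ — a type mismatch blocks all five
relevant: ✗ — the type mismatch rejects it
unrestricted: ✗ — not simply typable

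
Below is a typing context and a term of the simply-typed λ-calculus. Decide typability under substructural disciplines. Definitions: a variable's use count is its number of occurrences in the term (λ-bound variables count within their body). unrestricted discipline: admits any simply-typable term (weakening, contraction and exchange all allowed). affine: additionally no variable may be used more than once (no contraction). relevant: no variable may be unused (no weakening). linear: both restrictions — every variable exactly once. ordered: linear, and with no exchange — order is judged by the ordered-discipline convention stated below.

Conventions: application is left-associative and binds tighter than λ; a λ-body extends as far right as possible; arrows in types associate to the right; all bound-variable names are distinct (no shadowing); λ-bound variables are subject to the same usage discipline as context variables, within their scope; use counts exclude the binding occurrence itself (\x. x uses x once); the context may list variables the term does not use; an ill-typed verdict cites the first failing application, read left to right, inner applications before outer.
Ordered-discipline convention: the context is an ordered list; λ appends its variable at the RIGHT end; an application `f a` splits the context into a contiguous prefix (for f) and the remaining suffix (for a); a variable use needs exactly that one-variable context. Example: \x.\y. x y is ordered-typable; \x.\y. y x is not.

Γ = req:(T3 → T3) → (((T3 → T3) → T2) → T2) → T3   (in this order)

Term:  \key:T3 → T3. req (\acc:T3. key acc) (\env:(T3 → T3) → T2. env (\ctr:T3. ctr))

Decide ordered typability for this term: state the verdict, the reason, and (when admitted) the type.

yes — one use each (req, key, acc, env, ctr); ordered split holds; term : (T3 → T3) → T3
use counts: req ×1, key (bound) ×1, acc (bound) ×1, env (bound) ×1, ctr (bound) ×1
order of uses: req, key, acc, env, ctr
typing: well-typed — term : (T3 → T3) → T3
summary: ordered ✓, linear ✓, affine ✓, relevant ✓, unrestricted ✓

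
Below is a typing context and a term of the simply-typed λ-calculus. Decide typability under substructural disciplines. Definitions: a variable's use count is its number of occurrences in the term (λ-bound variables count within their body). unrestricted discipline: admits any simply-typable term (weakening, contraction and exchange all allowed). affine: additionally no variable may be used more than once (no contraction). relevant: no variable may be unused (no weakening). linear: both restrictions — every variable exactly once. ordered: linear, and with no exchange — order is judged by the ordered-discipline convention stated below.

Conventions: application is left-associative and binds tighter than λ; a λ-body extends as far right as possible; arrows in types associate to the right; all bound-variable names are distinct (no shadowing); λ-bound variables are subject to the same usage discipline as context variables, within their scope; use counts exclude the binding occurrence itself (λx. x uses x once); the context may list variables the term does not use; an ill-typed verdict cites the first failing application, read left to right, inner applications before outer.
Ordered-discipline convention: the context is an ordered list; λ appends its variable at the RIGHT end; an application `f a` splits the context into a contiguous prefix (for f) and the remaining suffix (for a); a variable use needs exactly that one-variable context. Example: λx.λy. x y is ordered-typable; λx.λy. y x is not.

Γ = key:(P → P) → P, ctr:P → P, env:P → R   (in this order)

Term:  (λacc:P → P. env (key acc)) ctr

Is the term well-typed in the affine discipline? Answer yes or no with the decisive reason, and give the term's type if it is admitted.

yes — none of key, ctr, env, acc used more than once; term : R
variable uses: key=1; ctr=1; env=1; acc (λ-bound)=1
use order (left to right): env, key, acc, ctr
typing: well-typed — term : R
across the five disciplines: ordered ✗ | linear ✓ | affine ✓ | relevant ✓ | unrestricted ✓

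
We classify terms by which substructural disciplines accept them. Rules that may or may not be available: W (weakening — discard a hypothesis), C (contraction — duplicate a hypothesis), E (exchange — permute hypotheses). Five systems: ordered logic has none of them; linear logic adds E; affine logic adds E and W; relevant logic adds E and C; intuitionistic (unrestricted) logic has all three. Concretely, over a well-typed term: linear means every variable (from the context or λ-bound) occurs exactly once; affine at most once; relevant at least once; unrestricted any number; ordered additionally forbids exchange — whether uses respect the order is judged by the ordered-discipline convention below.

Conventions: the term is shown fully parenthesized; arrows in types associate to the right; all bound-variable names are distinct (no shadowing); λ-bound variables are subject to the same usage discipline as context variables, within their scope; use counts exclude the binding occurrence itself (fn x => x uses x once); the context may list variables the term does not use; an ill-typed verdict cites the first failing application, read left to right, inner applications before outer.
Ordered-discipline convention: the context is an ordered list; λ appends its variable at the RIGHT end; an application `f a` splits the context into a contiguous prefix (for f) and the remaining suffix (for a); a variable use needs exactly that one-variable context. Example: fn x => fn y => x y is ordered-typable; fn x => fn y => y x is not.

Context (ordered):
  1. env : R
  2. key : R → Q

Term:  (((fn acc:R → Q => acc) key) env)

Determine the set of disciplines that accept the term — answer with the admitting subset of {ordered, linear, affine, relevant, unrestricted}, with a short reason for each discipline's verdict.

accepted by: linear, affine, relevant, unrestricted
use counts: env ×1; key ×1; acc (λ-bound) ×1
use order (left to right): acc, key, env
typing: ✓ — Q
ordered ✗ (use order acc, key, env needs exchange)
linear ✓ (single use per variable (env, key, acc))
affine ✓ (at most one use each (env, key, acc))
relevant ✓ (at least one use each (env, key, acc))
unrestricted ✓ (typability at Q is all that's needed)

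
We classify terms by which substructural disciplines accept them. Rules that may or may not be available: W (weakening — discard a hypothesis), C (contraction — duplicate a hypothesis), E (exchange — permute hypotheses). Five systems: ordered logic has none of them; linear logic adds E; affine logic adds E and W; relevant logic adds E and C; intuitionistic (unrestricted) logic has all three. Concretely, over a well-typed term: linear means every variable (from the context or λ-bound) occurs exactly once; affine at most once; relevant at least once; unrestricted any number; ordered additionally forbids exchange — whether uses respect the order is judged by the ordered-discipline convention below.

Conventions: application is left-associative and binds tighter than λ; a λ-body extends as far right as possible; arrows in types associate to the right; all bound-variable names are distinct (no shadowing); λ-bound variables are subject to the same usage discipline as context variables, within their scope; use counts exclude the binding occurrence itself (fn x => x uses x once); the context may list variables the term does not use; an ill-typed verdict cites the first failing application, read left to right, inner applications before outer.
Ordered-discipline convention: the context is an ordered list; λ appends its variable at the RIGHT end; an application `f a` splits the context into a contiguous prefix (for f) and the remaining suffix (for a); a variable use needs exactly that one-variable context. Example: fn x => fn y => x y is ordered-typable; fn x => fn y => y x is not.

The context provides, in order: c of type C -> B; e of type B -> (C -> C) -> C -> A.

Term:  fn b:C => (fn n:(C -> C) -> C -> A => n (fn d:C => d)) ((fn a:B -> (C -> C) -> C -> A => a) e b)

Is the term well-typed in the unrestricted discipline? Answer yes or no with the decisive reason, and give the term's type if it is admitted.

no — not simply typable
usage: c ×0; e ×1; b (bound) ×1; n (bound) ×1; d (bound) ×1; a (bound) ×1
order of uses: n, d, a, e, b
typing: ill-typed: an argument C mismatches the expected B
across the five disciplines: ordered ✗; linear ✗; affine ✗; relevant ✗; unrestricted ✗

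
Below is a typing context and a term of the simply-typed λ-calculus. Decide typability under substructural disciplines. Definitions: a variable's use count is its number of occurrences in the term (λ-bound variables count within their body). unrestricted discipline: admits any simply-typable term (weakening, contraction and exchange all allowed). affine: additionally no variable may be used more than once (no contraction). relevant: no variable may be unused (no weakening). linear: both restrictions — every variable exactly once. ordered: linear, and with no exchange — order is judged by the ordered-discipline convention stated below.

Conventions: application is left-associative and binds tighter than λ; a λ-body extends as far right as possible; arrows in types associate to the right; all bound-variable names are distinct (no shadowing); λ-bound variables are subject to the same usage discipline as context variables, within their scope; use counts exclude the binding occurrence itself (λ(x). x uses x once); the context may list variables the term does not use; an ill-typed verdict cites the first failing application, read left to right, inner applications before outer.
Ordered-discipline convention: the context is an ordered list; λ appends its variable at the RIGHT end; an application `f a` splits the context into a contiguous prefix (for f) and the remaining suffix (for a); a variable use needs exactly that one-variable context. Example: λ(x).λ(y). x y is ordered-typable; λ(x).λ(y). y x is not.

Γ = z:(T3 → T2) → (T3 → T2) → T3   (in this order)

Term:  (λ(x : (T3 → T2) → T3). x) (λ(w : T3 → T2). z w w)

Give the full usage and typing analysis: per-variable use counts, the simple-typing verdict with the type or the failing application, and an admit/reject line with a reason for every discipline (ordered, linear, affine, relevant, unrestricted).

counts: z ×1; x (λ-bound) ×1; w (λ-bound) ×2
left-to-right use order: x, z, w, w
typing: the term checks, with type (T3 → T2) → T3
ordered: ✗, w ×2 used more than once (contraction)
linear: ✗, w ×2 used more than once (contraction)
affine: ✗, w ×2 used more than once (contraction)
relevant: ✓, none of z, x, w goes unused
unrestricted: ✓, simply typable at (T3 → T2) → T3; W, C, E all held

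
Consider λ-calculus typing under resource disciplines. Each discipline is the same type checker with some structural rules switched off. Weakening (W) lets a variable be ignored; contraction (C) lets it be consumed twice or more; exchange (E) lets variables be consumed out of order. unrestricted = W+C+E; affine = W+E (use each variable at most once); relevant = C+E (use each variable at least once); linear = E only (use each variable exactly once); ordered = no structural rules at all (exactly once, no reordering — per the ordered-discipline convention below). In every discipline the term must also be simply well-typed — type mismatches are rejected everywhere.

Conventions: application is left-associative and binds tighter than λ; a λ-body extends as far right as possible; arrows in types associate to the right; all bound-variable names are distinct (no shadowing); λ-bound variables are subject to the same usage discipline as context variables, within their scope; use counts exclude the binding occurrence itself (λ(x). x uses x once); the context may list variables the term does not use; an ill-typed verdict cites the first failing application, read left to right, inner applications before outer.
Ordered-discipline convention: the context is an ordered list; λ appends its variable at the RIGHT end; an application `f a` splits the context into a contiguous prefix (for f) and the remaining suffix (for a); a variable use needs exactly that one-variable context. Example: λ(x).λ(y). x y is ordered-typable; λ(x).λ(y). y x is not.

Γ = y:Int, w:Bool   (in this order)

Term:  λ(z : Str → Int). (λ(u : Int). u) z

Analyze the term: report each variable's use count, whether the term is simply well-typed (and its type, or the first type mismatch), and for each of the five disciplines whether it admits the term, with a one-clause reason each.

counts: y=0; w=0; z [bound]=1; u [bound]=1
left-to-right use order: u, z
typing: ill-typed: a function awaiting Int gets Str → Int
ordered: ✗, fails simple typing
linear: ✗, a type mismatch blocks all five
affine: ✗, the type mismatch rejects it
relevant: ✗, not simply typable
unrestricted: ✗, fails simple typing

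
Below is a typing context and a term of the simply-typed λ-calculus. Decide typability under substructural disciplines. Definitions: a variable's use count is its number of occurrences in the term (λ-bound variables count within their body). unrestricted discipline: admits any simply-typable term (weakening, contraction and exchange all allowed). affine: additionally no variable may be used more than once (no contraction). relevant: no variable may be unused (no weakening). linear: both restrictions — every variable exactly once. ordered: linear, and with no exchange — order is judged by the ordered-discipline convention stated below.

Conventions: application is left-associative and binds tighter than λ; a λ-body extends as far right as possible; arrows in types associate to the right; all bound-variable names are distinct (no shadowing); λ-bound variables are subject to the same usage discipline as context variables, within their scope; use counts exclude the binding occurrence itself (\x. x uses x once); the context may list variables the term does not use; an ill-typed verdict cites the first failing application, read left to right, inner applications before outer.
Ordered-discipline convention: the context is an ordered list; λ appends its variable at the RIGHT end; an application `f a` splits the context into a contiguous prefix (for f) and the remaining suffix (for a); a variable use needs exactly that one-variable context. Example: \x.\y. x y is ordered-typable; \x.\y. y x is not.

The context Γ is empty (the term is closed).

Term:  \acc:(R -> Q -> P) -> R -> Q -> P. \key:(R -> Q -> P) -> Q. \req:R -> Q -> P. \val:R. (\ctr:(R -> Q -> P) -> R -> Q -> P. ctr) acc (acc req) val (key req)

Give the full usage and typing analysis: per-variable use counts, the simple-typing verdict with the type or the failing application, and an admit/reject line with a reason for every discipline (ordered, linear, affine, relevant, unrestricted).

usage: acc (λ-bound): 2, key (λ-bound): 1, req (λ-bound): 2, val (λ-bound): 1, ctr (λ-bound): 1
left-to-right use order: ctr, acc, acc, req, val, key, req
typing: well-typed at ((R -> Q -> P) -> R -> Q -> P) -> ((R -> Q -> P) -> Q) -> (R -> Q -> P) -> R -> P
ordered: ✗ — acc ×2, req ×2 used more than once (contraction)
linear: ✗ — acc ×2, req ×2 used more than once (contraction)
affine: ✗ — acc ×2, req ×2 used more than once (contraction)
relevant: ✓ — none of acc, key, req, val, ctr goes unused
unrestricted: ✓ — type-checks (((R -> Q -> P) -> R -> Q -> P) -> ((R -> Q -> P) -> Q) -> (R -> Q -> P) -> R -> P) and nothing is barred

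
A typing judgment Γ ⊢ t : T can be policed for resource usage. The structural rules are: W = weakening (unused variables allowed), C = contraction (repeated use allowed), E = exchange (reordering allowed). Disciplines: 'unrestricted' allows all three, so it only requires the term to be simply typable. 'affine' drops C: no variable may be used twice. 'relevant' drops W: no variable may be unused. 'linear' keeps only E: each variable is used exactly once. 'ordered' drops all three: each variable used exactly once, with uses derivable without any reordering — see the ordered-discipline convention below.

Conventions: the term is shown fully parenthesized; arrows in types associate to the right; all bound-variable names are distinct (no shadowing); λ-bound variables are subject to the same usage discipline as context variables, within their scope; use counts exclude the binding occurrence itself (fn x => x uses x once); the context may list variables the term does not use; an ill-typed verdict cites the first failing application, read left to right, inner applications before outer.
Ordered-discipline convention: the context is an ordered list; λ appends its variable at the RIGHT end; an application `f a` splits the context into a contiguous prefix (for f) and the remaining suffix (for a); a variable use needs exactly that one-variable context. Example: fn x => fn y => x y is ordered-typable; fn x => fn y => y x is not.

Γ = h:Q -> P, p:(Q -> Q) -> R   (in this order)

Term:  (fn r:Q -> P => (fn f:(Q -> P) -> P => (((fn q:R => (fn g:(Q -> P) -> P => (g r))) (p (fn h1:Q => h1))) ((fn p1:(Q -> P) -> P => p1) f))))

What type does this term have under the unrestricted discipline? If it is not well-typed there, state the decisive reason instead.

term : (Q -> P) -> ((Q -> P) -> P) -> P
usage: h=0, p=1, r [bound]=1, f [bound]=1, q [bound]=0, g [bound]=1, h1 [bound]=1, p1 [bound]=1
uses in reading order: g, r, p, h1, p1, f
typing: well-typed at (Q -> P) -> ((Q -> P) -> P) -> P
summary: ordered ✗, linear ✗, affine ✓, relevant ✗, unrestricted ✓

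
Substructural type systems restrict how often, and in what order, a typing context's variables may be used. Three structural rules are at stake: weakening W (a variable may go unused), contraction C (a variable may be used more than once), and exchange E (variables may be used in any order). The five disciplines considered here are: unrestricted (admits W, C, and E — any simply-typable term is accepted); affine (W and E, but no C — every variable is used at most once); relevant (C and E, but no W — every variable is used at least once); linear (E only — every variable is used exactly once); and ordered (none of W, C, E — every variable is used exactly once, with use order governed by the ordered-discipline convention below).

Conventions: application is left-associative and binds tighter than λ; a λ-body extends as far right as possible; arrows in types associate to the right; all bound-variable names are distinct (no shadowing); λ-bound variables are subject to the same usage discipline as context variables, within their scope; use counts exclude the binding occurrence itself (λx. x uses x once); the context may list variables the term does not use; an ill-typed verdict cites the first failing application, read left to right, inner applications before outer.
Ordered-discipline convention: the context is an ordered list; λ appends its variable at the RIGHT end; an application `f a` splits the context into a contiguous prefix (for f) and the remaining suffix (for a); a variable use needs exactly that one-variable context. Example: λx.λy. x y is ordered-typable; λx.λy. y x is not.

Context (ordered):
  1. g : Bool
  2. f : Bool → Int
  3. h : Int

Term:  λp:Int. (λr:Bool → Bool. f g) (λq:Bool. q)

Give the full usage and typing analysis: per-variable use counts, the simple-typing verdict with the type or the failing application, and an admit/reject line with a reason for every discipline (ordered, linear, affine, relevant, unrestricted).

usage: g: 1, f: 1, h: 0, p (bound): 0, r (bound): 0, q (bound): 1
use order (left to right): f, g, q
typing: well-typed at Int → Int
ordered: ✗, needs weakening: h, p, r unused
linear: ✗, needs weakening: h, p, r unused
affine: ✓, none of g, f, h, p, r, q used more than once
relevant: ✗, needs weakening: h, p, r unused
unrestricted: ✓, typability at Int → Int is all that's needed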